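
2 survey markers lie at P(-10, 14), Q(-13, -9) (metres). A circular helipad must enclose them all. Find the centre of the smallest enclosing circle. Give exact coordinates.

(-11.5, 2.5)

The smallest circle enclosing two points has them as diameter endpoints.
Centre = midpoint = (-11.5, 2.5); r² = |PQ|²/4 = 538/4 = 134.5.
Centre = (-11.5, 2.5).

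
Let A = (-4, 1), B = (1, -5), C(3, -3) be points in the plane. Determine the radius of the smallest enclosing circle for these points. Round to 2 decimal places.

4.05

Side lengths²: AB² = 61, AC² = 65, BC² = 8.
Since AC² = 65 < 61 + 8 = 69, the triangle is acute, so the smallest enclosing circle is the circumcircle.
Circumcentre = (-15/22, -29/22), r² = 3965/242.
r = √(3965/242) ≈ 4.05.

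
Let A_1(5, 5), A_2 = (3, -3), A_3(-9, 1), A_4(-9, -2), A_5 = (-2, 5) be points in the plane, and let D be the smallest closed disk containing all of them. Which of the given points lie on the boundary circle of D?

By Welzl's lemma the MEC is supported by two points (diametrically opposite) or three points (on a circumcircle).
The farthest pair is A_1–A_4 with squared distance 245. The circle on this segment as diameter has centre (-2, 1.5) and r² = 245/4 = 61.25.
Check A_2: distance² to centre = 45.25 ≤ 61.25, so it lies inside.
All remaining points lie in this disk, and no smaller disk contains both endpoints, so this is the minimum enclosing circle.
The points at distance exactly r from the centre are A_1, A_4 — 2 points.

A_1, A_4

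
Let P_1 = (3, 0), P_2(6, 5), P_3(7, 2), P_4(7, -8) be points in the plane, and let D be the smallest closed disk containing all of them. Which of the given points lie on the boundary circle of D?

The minimum enclosing circle of a finite set is fixed by two of the points (as a diameter) or three (as a circumcircle).
The farthest pair is P_2–P_4 with squared distance 170. The circle on this segment as diameter has centre (6.5, -1.5) and r² = 170/4 = 42.5.
Check P_1: distance² to centre = 14.5 ≤ 42.5, so it lies inside.
All remaining points lie in this disk, and no smaller disk contains both endpoints, so this is the minimum enclosing circle.
The points at distance exactly r from the centre are P_2, P_4 — 2 points.

P_2, P_4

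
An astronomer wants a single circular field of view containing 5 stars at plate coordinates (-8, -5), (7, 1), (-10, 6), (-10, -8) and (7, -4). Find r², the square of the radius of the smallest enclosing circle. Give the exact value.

118645/1156

A smallest enclosing disk is always determined by at most three of the input points on its boundary.
The minimum enclosing circle is determined by three boundary points: (-10, 6), (-10, -8), (7, -4).
Their circumcentre is (-91/34, -1) with r² = 118645/1156.
The farthest remaining point (7, 1) is at distance² 112865/1156 ≤ 118645/1156.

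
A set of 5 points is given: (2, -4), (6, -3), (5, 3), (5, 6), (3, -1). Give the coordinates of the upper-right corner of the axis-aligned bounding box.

x-range [2, 6], y-range [-4, 6].
The upper-right corner is (6, 6).

(6, 6)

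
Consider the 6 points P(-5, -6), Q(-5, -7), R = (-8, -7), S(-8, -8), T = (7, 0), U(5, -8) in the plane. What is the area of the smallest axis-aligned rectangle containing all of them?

120

x ranges over [-8, 7], width 15.
y ranges over [-8, 0], height 8.
Area = 15 × 8 = 120.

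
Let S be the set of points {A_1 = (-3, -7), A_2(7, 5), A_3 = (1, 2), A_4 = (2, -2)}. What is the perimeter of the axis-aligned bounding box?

44

Width = max x − min x = 7 − (-3) = 10.
Height = max y − min y = 5 − (-7) = 12.
Perimeter = 2(10 + 12) = 44.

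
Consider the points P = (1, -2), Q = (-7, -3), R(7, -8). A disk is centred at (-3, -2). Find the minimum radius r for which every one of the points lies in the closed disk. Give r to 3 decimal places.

11.662

The required radius is the distance from (-3, -2) to the farthest point.
Squared distances: 16, 17, 136.
Maximum is 136, attained at R.
r = √136 ≈ 11.662.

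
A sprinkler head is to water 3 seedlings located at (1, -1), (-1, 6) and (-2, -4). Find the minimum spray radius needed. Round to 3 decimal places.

Call the three points A, B, C in the order given.
Side lengths²: AB² = 53, AC² = 18, BC² = 101.
Since BC² = 101 ≥ 53 + 18 = 71, the angle opposite BC is not acute, so the smallest enclosing circle has BC as diameter.
Centre = midpoint of BC = (-1.5, 1), r² = 101/4 = 25.25.
r = √(25.25) ≈ 5.025.

5.025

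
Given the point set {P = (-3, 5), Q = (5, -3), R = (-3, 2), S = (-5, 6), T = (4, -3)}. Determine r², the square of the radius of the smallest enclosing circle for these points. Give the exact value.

The minimum enclosing circle of a finite set is fixed by two of the points (as a diameter) or three (as a circumcircle).
The farthest pair is Q–S with squared distance 181. The circle on this segment as diameter has centre (0, 1.5) and r² = 181/4 = 45.25.
Check P: distance² to centre = 21.25 ≤ 45.25, so it lies inside.
All remaining points lie in this disk, and no smaller disk contains both endpoints, so this is the minimum enclosing circle.

45.25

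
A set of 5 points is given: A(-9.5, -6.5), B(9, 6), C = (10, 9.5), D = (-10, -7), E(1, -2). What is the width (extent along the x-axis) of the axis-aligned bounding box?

20

max x = 10, min x = -10, so width = 20.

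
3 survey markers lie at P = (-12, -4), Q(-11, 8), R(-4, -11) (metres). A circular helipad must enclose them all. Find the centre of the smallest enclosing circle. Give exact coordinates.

Side lengths²: PQ² = 145, PR² = 113, QR² = 410.
Since QR² = 410 ≥ 145 + 113 = 258, the angle opposite QR is not acute, so the smallest enclosing circle has QR as diameter.
Centre = midpoint of QR = (-7.5, -1.5), r² = 410/4 = 102.5.
Centre = (-7.5, -1.5).

(-7.5, -1.5)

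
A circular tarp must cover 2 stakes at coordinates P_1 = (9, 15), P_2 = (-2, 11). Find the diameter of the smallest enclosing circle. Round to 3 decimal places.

The smallest circle enclosing two points has them as diameter endpoints.
Centre = midpoint = (3.5, 13); r² = |P_1P_2|²/4 = 137/4 = 34.25.
Diameter = 2r = 2√(34.25) ≈ 11.705.

11.705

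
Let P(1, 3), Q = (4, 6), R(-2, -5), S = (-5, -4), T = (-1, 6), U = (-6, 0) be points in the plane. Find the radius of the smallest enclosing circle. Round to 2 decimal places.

A smallest enclosing disk is always determined by at most three of the input points on its boundary.
The farthest pair is Q–S with squared distance 181. The circle on this segment as diameter has centre (-0.5, 1) and r² = 181/4 = 45.25.
Check P: distance² to centre = 6.25 ≤ 45.25, so it lies inside.
All remaining points lie in this disk, and no smaller disk contains both endpoints, so this is the minimum enclosing circle.
r = √(45.25) ≈ 6.73.

6.73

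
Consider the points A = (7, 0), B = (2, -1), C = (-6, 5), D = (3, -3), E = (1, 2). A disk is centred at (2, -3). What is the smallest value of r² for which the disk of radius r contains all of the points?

The required radius is the distance from (2, -3) to the farthest point.
Squared distances: 34, 4, 128, 1, 26.
Maximum is 128, attained at C.

128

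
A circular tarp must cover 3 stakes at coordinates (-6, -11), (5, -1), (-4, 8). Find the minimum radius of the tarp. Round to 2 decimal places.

Call the three points A, B, C in the order given.
Side lengths²: AB² = 221, AC² = 365, BC² = 162.
Since AC² = 365 < 221 + 162 = 383, the triangle is acute, so the smallest enclosing circle is the circumcircle.
Circumcentre = (-191/42, -65/42), r² = 80665/882.
r = √(80665/882) ≈ 9.56.

9.56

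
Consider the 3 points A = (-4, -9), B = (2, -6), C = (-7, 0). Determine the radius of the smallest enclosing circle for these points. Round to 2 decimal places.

Side lengths²: AB² = 45, AC² = 90, BC² = 117.
Since BC² = 117 < 90 + 45 = 135, the triangle is acute, so the smallest enclosing circle is the circumcircle.
Circumcentre = (-41/14, -51/14), r² = 2925/98.
r = √(2925/98) ≈ 5.46.

5.46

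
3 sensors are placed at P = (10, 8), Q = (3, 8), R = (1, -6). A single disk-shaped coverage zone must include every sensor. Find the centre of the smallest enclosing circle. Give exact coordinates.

Side lengths²: PQ² = 49, PR² = 277, QR² = 200.
Since PR² = 277 ≥ 200 + 49 = 249, the angle opposite PR is not acute, so the smallest enclosing circle has PR as diameter.
Centre = midpoint of PR = (5.5, 1), r² = 277/4 = 69.25.
Centre = (5.5, 1).

(5.5, 1)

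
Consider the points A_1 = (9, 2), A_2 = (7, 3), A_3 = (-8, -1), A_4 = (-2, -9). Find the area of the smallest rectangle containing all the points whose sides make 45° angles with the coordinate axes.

154

In coordinates u = x + y, v = x − y the rectangle is axis-aligned; the map (x,y)→(u,v) scales areas by 2.
u-values: 11, 10, -9, -11; range = 11 − (-11) = 22.
v-values: 7, 4, -7, 7; range = 7 − (-7) = 14.
Area = (22 × 14) / 2 = 154.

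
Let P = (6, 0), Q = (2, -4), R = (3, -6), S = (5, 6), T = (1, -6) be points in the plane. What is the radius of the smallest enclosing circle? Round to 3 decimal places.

6.325

The minimum enclosing circle of a finite set is fixed by two of the points (as a diameter) or three (as a circumcircle).
The farthest pair is S–T with squared distance 160. The circle on this segment as diameter has centre (3, 0) and r² = 160/4 = 40.
Check P: distance² to centre = 9 ≤ 40, so it lies inside.
All remaining points lie in this disk, and no smaller disk contains both endpoints, so this is the minimum enclosing circle.
r = √40 ≈ 6.325.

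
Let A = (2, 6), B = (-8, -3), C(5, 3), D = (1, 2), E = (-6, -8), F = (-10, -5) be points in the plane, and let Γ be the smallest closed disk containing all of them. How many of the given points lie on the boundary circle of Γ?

The farthest pair is C–F with squared distance 289. The circle on this segment as diameter has centre (-2.5, -1) and r² = 289/4 = 72.25.
Check A: distance² to centre = 69.25 ≤ 72.25, so it lies inside.
All remaining points lie in this disk, and no smaller disk contains both endpoints, so this is the minimum enclosing circle.
The points at distance exactly r from the centre are C, F — 2 points.

2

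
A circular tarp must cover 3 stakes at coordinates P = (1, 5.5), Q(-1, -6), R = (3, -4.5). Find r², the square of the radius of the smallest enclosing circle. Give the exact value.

Side lengths²: PQ² = 136.25, PR² = 104, QR² = 18.25.
Since PQ² = 136.25 ≥ 104 + 18.25 = 122.25, the angle opposite PQ is not acute, so the smallest enclosing circle has PQ as diameter.
Centre = midpoint of PQ = (0, -0.25), r² = 136.25/4 = 34.0625.

34.0625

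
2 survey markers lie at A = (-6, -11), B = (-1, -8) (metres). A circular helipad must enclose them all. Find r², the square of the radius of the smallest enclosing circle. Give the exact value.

The smallest circle enclosing two points has them as diameter endpoints.
Centre = midpoint = (-3.5, -9.5); r² = |AB|²/4 = 34/4 = 8.5.

8.5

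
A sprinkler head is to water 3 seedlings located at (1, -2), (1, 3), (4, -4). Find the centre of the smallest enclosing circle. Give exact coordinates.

Call the three points A, B, C in the order given.
Side lengths²: AB² = 25, AC² = 13, BC² = 58.
Since BC² = 58 ≥ 25 + 13 = 38, the angle opposite BC is not acute, so the smallest enclosing circle has BC as diameter.
Centre = midpoint of BC = (2.5, -0.5), r² = 58/4 = 14.5.
Centre = (2.5, -0.5).

(2.5, -0.5)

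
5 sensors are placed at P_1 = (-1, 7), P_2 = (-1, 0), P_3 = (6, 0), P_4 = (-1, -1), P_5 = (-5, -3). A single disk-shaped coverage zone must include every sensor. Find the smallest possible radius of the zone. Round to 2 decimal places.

6.20

The minimum enclosing circle of a finite set is fixed by two of the points (as a diameter) or three (as a circumcircle).
The minimum enclosing circle is determined by three boundary points: P_1, P_3, P_5.
Their circumcentre is (-1/7, 6/7) with r² = 1885/49.
The farthest remaining point P_4 is at distance² 205/49 ≤ 1885/49.
r = √(1885/49) ≈ 6.20.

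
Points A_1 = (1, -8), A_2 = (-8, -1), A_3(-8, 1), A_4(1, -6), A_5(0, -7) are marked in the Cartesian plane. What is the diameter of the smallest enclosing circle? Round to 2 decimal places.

The minimum enclosing circle of a finite set is fixed by two of the points (as a diameter) or three (as a circumcircle).
The farthest pair is A_1–A_3 with squared distance 162. The circle on this segment as diameter has centre (-3.5, -3.5) and r² = 162/4 = 40.5.
Check A_2: distance² to centre = 26.5 ≤ 40.5, so it lies inside.
All remaining points lie in this disk, and no smaller disk contains both endpoints, so this is the minimum enclosing circle.
Diameter = 2r = 2√(40.5) ≈ 12.73.

12.73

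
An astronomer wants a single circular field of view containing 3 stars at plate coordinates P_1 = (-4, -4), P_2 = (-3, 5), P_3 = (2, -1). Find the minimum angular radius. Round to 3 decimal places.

Side lengths²: P_1P_2² = 82, P_1P_3² = 45, P_2P_3² = 61.
Since P_1P_2² = 82 < 61 + 45 = 106, the triangle is acute, so the smallest enclosing circle is the circumcircle.
Circumcentre = (-83/34, 13/34), r² = 12505/578.
r = √(12505/578) ≈ 4.651.

4.651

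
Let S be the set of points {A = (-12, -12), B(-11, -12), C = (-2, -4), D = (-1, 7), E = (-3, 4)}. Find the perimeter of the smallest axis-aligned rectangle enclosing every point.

60

Width = max x − min x = -1 − (-12) = 11.
Height = max y − min y = 7 − (-12) = 19.
Perimeter = 2(11 + 19) = 60.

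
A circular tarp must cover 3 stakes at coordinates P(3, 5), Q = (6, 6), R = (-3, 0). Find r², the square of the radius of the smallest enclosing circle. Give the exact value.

Side lengths²: PQ² = 10, PR² = 61, QR² = 117.
Since QR² = 117 ≥ 61 + 10 = 71, the angle opposite QR is not acute, so the smallest enclosing circle has QR as diameter.
Centre = midpoint of QR = (1.5, 3), r² = 117/4 = 29.25.

29.25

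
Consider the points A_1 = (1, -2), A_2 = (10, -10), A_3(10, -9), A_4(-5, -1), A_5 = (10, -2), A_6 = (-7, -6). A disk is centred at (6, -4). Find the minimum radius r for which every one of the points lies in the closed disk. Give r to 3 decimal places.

The required radius is the distance from (6, -4) to the farthest point.
Squared distances: 29, 52, 41, 130, 20, 173.
Maximum is 173, attained at A_6.
r = √173 ≈ 13.153.

13.153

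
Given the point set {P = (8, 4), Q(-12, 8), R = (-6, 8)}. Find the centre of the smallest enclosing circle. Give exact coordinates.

(-2, 6)

Side lengths²: PQ² = 416, PR² = 212, QR² = 36.
Since PQ² = 416 ≥ 212 + 36 = 248, the angle opposite PQ is not acute, so the smallest enclosing circle has PQ as diameter.
Centre = midpoint of PQ = (-2, 6), r² = 416/4 = 104.
Centre = (-2, 6).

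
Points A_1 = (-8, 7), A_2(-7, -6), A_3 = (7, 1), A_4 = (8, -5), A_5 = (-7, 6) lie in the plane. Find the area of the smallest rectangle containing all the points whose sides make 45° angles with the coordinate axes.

In coordinates u = x + y, v = x − y the rectangle is axis-aligned; the map (x,y)→(u,v) scales areas by 2.
u-values: -1, -13, 8, 3, -1; range = 8 − (-13) = 21.
v-values: -15, -1, 6, 13, -13; range = 13 − (-15) = 28.
Area = (21 × 28) / 2 = 294.

294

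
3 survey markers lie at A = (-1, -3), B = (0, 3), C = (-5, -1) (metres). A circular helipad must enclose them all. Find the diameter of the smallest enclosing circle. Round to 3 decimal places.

Side lengths²: AB² = 37, AC² = 20, BC² = 41.
Since BC² = 41 < 37 + 20 = 57, the triangle is acute, so the smallest enclosing circle is the circumcircle.
Circumcentre = (-49/26, 3/13), r² = 7585/676.
Diameter = 2r = 2√(7585/676) ≈ 6.699.

6.699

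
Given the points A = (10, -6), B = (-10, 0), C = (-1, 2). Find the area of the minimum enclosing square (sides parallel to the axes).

400

The bounding box has width 20 and height 8.
An axis-aligned square enclosing the set must have side ≥ max(width, height).
So the minimum side is max(20, 8) = 20.
Area = 20² = 400.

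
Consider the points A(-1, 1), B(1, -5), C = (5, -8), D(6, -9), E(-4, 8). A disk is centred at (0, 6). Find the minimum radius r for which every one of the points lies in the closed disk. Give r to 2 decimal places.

The required radius is the distance from (0, 6) to the farthest point.
Squared distances: 26, 122, 221, 261, 20.
Maximum is 261, attained at D.
r = √261 ≈ 16.16.

16.16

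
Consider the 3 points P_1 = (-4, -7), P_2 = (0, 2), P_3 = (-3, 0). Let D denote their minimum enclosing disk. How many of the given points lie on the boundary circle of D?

Side lengths²: P_1P_2² = 97, P_1P_3² = 50, P_2P_3² = 13.
Since P_1P_2² = 97 ≥ 50 + 13 = 63, the angle opposite P_1P_2 is not acute, so the smallest enclosing circle has P_1P_2 as diameter.
Centre = midpoint of P_1P_2 = (-2, -2.5), r² = 97/4 = 24.25.
The points at distance exactly r from the centre are P_1, P_2 — 2 points.

2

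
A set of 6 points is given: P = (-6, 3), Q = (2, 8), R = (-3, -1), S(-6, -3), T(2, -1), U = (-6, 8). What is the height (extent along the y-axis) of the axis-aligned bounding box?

max y = 8, min y = -3, so height = 11.

11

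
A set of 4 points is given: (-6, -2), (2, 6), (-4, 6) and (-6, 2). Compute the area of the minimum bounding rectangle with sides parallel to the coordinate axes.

x ranges over [-6, 2], width 8.
y ranges over [-2, 6], height 8.
Area = 8 × 8 = 64.

64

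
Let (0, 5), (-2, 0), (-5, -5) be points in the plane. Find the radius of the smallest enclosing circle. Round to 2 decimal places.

Call the three points A, B, C in the order given.
Side lengths²: AB² = 29, AC² = 125, BC² = 34.
Since AC² = 125 ≥ 34 + 29 = 63, the angle opposite AC is not acute, so the smallest enclosing circle has AC as diameter.
Centre = midpoint of AC = (-2.5, 0), r² = 125/4 = 31.25.
r = √(31.25) ≈ 5.59.

5.59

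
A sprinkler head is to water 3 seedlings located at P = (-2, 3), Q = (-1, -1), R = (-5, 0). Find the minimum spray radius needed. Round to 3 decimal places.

Side lengths²: PQ² = 17, PR² = 18, QR² = 17.
Since PR² = 18 < 17 + 17 = 34, the triangle is acute, so the smallest enclosing circle is the circumcircle.
Circumcentre = (-2.7, 0.7), r² = 5.78.
r = √(5.78) ≈ 2.404.

2.404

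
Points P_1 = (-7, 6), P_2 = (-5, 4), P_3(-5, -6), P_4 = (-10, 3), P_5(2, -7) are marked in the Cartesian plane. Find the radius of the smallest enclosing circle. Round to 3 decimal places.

7.938

The minimum enclosing circle of a finite set is fixed by two of the points (as a diameter) or three (as a circumcircle).
The minimum enclosing circle is determined by three boundary points: P_1, P_4, P_5.
Their circumcentre is (-34/11, -10/11) with r² = 7625/121.
The farthest remaining point P_3 is at distance² 3577/121 ≤ 7625/121.
r = √(7625/121) ≈ 7.938.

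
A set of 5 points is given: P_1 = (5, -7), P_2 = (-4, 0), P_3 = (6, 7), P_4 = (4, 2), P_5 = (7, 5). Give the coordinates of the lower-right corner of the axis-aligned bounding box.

(7, -7)

x-range [-4, 7], y-range [-7, 7].
The lower-right corner is (7, -7).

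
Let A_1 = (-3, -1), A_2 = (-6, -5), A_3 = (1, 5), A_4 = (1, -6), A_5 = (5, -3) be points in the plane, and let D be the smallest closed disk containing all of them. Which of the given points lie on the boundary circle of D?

The minimum enclosing circle of a finite set is fixed by two of the points (as a diameter) or three (as a circumcircle).
The minimum enclosing circle is determined by three boundary points: A_2, A_3, A_5.
Their circumcentre is (-25/24, -49/48) with r² = 93125/2304.
The farthest remaining point A_4 is at distance² 66725/2304 ≤ 93125/2304.
The points at distance exactly r from the centre are A_2, A_3, A_5 — 3 points.

A_2, A_3, A_5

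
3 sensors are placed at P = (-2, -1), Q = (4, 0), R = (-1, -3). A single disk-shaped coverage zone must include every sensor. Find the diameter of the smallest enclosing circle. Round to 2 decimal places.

6.10

Side lengths²: PQ² = 37, PR² = 5, QR² = 34.
Since PQ² = 37 < 34 + 5 = 39, the triangle is acute, so the smallest enclosing circle is the circumcircle.
Circumcentre = (27/26, -19/26), r² = 3145/338.
Diameter = 2r = 2√(3145/338) ≈ 6.10.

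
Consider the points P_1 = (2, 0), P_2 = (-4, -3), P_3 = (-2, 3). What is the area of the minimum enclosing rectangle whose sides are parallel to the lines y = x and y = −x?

In coordinates u = x + y, v = x − y the rectangle is axis-aligned; the map (x,y)→(u,v) scales areas by 2.
u-values: 2, -7, 1; range = 2 − (-7) = 9.
v-values: 2, -1, -5; range = 2 − (-5) = 7.
Area = (9 × 7) / 2 = 31.5.

31.5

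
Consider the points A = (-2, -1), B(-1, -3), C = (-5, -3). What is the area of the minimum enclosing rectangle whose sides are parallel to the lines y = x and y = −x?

In coordinates u = x + y, v = x − y the rectangle is axis-aligned; the map (x,y)→(u,v) scales areas by 2.
u-values: -3, -4, -8; range = -3 − (-8) = 5.
v-values: -1, 2, -2; range = 2 − (-2) = 4.
Area = (5 × 4) / 2 = 10.

10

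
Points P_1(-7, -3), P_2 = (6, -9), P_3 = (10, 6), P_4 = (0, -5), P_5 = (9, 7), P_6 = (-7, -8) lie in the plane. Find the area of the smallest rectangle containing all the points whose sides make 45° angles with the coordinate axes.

In coordinates u = x + y, v = x − y the rectangle is axis-aligned; the map (x,y)→(u,v) scales areas by 2.
u-values: -10, -3, 16, -5, 16, -15; range = 16 − (-15) = 31.
v-values: -4, 15, 4, 5, 2, 1; range = 15 − (-4) = 19.
Area = (31 × 19) / 2 = 294.5.

294.5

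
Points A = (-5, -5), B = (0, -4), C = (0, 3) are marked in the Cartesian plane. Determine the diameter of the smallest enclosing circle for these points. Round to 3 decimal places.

9.434

Side lengths²: AB² = 26, AC² = 89, BC² = 49.
Since AC² = 89 ≥ 49 + 26 = 75, the angle opposite AC is not acute, so the smallest enclosing circle has AC as diameter.
Centre = midpoint of AC = (-2.5, -1), r² = 89/4 = 22.25.
Diameter = 2r = 2√(22.25) ≈ 9.434.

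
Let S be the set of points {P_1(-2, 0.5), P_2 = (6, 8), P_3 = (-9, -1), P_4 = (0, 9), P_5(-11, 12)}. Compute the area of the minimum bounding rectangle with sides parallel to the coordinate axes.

221

x ranges over [-11, 6], width 17.
y ranges over [-1, 12], height 13.
Area = 17 × 13 = 221.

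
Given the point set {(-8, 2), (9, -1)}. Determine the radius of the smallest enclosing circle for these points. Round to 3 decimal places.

8.631

The smallest circle enclosing two points has them as diameter endpoints.
Centre = midpoint = (0.5, 0.5); r² = |(-8, 2)−(9, -1)|²/4 = 298/4 = 74.5.
r = √(74.5) ≈ 8.631.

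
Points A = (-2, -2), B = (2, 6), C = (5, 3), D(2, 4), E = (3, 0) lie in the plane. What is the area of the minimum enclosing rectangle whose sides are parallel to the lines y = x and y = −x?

42

In coordinates u = x + y, v = x − y the rectangle is axis-aligned; the map (x,y)→(u,v) scales areas by 2.
u-values: -4, 8, 8, 6, 3; range = 8 − (-4) = 12.
v-values: 0, -4, 2, -2, 3; range = 3 − (-4) = 7.
Area = (12 × 7) / 2 = 42.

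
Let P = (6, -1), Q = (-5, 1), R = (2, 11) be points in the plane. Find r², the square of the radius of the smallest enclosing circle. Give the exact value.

93125/1922

Side lengths²: PQ² = 125, PR² = 160, QR² = 149.
Since PR² = 160 < 149 + 125 = 274, the triangle is acute, so the smallest enclosing circle is the circumcircle.
Circumcentre = (77/62, 253/62), r² = 93125/1922.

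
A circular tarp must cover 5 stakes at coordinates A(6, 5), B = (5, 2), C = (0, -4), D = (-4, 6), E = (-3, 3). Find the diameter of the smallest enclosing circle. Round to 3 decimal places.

A smallest enclosing disk is always determined by at most three of the input points on its boundary.
The minimum enclosing circle is determined by three boundary points: A, C, D.
Their circumcentre is (0.65625, 2.0625) with r² = 37.1845703125.
The farthest remaining point B is at distance² 18.8720703125 ≤ 37.1845703125.
Diameter = 2r = 2√(37.1845703125) ≈ 12.196.

12.196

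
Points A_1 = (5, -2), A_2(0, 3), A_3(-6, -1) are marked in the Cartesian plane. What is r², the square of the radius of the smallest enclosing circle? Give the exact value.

30.5

Side lengths²: A_1A_2² = 50, A_1A_3² = 122, A_2A_3² = 52.
Since A_1A_3² = 122 ≥ 52 + 50 = 102, the angle opposite A_1A_3 is not acute, so the smallest enclosing circle has A_1A_3 as diameter.
Centre = midpoint of A_1A_3 = (-0.5, -1.5), r² = 122/4 = 30.5.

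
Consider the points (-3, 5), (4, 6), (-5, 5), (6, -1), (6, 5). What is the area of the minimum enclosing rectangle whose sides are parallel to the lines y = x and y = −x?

In coordinates u = x + y, v = x − y the rectangle is axis-aligned; the map (x,y)→(u,v) scales areas by 2.
u-values: 2, 10, 0, 5, 11; range = 11 − 0 = 11.
v-values: -8, -2, -10, 7, 1; range = 7 − (-10) = 17.
Area = (11 × 17) / 2 = 93.5.

93.5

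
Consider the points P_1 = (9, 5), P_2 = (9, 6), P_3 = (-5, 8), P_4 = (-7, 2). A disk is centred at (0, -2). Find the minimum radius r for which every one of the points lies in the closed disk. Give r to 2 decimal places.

The required radius is the distance from (0, -2) to the farthest point.
Squared distances: 130, 145, 125, 65.
Maximum is 145, attained at P_2.
r = √145 ≈ 12.04.

12.04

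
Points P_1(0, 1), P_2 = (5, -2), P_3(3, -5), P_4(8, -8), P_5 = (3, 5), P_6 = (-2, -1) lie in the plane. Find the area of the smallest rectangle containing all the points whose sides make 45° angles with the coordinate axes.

In coordinates u = x + y, v = x − y the rectangle is axis-aligned; the map (x,y)→(u,v) scales areas by 2.
u-values: 1, 3, -2, 0, 8, -3; range = 8 − (-3) = 11.
v-values: -1, 7, 8, 16, -2, -1; range = 16 − (-2) = 18.
Area = (11 × 18) / 2 = 99.

99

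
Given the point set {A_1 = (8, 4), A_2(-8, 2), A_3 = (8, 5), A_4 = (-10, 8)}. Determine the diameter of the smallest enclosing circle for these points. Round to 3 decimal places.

18.439

A smallest enclosing disk is always determined by at most three of the input points on its boundary.
The farthest pair is A_1–A_4 with squared distance 340. The circle on this segment as diameter has centre (-1, 6) and r² = 340/4 = 85.
Check A_2: distance² to centre = 65 ≤ 85, so it lies inside.
All remaining points lie in this disk, and no smaller disk contains both endpoints, so this is the minimum enclosing circle.
Diameter = 2r = 2√85 ≈ 18.439.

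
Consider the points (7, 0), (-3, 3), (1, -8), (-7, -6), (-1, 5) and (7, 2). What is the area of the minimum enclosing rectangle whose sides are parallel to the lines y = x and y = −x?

In coordinates u = x + y, v = x − y the rectangle is axis-aligned; the map (x,y)→(u,v) scales areas by 2.
u-values: 7, 0, -7, -13, 4, 9; range = 9 − (-13) = 22.
v-values: 7, -6, 9, -1, -6, 5; range = 9 − (-6) = 15.
Area = (22 × 15) / 2 = 165.

165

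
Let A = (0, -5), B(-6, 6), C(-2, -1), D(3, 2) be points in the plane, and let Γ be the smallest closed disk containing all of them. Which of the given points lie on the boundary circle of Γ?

A smallest enclosing disk is always determined by at most three of the input points on its boundary.
The farthest pair is A–B with squared distance 157. The circle on this segment as diameter has centre (-3, 0.5) and r² = 157/4 = 39.25.
Check C: distance² to centre = 3.25 ≤ 39.25, so it lies inside.
All remaining points lie in this disk, and no smaller disk contains both endpoints, so this is the minimum enclosing circle.
The points at distance exactly r from the centre are A, B — 2 points.

A, B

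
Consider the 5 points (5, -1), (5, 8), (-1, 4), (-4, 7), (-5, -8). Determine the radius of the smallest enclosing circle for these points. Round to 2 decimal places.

9.43

A smallest enclosing disk is always determined by at most three of the input points on its boundary.
The farthest pair is (5, 8)–(-5, -8) with squared distance 356. The circle on this segment as diameter has centre (0, 0) and r² = 356/4 = 89.
Check (5, -1): distance² to centre = 26 ≤ 89, so it lies inside.
All remaining points lie in this disk, and no smaller disk contains both endpoints, so this is the minimum enclosing circle.
r = √89 ≈ 9.43.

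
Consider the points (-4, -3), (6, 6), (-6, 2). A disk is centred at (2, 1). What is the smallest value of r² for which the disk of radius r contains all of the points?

65

The required radius is the distance from (2, 1) to the farthest point.
Squared distances: 52, 41, 65.
Maximum is 65, attained at (-6, 2).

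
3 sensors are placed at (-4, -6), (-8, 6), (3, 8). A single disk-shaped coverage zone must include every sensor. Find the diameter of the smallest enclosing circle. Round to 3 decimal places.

Call the three points A, B, C in the order given.
Side lengths²: AB² = 160, AC² = 245, BC² = 125.
Since AC² = 245 < 160 + 125 = 285, the triangle is acute, so the smallest enclosing circle is the circumcircle.
Circumcentre = (-1.5, 1.5), r² = 62.5.
Diameter = 2r = 2√(62.5) ≈ 15.811.

15.811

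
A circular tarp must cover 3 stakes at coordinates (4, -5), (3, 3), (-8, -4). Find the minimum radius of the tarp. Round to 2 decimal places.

Call the three points A, B, C in the order given.
Side lengths²: AB² = 65, AC² = 145, BC² = 170.
Since BC² = 170 < 145 + 65 = 210, the triangle is acute, so the smallest enclosing circle is the circumcircle.
Circumcentre = (-67/38, -63/38), r² = 32045/722.
r = √(32045/722) ≈ 6.66.

6.66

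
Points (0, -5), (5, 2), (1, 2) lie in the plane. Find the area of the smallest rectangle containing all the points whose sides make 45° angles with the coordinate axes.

36

In coordinates u = x + y, v = x − y the rectangle is axis-aligned; the map (x,y)→(u,v) scales areas by 2.
u-values: -5, 7, 3; range = 7 − (-5) = 12.
v-values: 5, 3, -1; range = 5 − (-1) = 6.
Area = (12 × 6) / 2 = 36.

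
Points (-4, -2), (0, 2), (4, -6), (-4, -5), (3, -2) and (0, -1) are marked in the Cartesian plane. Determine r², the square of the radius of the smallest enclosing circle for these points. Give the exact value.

845/36

A smallest enclosing disk is always determined by at most three of the input points on its boundary.
The minimum enclosing circle is determined by three boundary points: (0, 2), (4, -6), (-4, -5).
Their circumcentre is (1/3, -17/6) with r² = 845/36.
The farthest remaining point (-4, -2) is at distance² 701/36 ≤ 845/36.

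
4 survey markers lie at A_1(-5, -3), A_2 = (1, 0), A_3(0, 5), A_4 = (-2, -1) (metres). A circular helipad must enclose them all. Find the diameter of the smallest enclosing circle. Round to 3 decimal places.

A smallest enclosing disk is always determined by at most three of the input points on its boundary.
The farthest pair is A_1–A_3 with squared distance 89. The circle on this segment as diameter has centre (-2.5, 1) and r² = 89/4 = 22.25.
Check A_2: distance² to centre = 13.25 ≤ 22.25, so it lies inside.
All remaining points lie in this disk, and no smaller disk contains both endpoints, so this is the minimum enclosing circle.
Diameter = 2r = 2√(22.25) ≈ 9.434.

9.434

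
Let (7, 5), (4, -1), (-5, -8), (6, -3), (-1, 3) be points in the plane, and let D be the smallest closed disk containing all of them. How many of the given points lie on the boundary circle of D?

2

A smallest enclosing disk is always determined by at most three of the input points on its boundary.
The farthest pair is (7, 5)–(-5, -8) with squared distance 313. The circle on this segment as diameter has centre (1, -1.5) and r² = 313/4 = 78.25.
Check (4, -1): distance² to centre = 9.25 ≤ 78.25, so it lies inside.
All remaining points lie in this disk, and no smaller disk contains both endpoints, so this is the minimum enclosing circle.
The points at distance exactly r from the centre are (7, 5), (-5, -8) — 2 points.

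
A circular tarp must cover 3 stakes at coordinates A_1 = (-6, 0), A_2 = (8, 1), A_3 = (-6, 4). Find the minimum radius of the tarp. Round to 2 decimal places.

7.18

Side lengths²: A_1A_2² = 197, A_1A_3² = 16, A_2A_3² = 205.
Since A_2A_3² = 205 < 197 + 16 = 213, the triangle is acute, so the smallest enclosing circle is the circumcircle.
Circumcentre = (25/28, 2), r² = 40385/784.
r = √(40385/784) ≈ 7.18.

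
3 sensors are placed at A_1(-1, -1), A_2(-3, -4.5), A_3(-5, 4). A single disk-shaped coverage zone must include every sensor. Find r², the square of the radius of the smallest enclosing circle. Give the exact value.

Side lengths²: A_1A_2² = 16.25, A_1A_3² = 41, A_2A_3² = 76.25.
Since A_2A_3² = 76.25 ≥ 41 + 16.25 = 57.25, the angle opposite A_2A_3 is not acute, so the smallest enclosing circle has A_2A_3 as diameter.
Centre = midpoint of A_2A_3 = (-4, -0.25), r² = 76.25/4 = 19.0625.

19.0625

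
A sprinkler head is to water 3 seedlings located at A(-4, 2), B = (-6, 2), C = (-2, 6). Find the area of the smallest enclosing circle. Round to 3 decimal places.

25.133

Side lengths²: AB² = 4, AC² = 20, BC² = 32.
Since BC² = 32 ≥ 20 + 4 = 24, the angle opposite BC is not acute, so the smallest enclosing circle has BC as diameter.
Centre = midpoint of BC = (-4, 4), r² = 32/4 = 8.
Area = π·r² = π·8 ≈ 25.133.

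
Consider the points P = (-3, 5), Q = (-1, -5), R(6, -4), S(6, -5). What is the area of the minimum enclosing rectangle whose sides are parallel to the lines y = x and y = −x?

76

In coordinates u = x + y, v = x − y the rectangle is axis-aligned; the map (x,y)→(u,v) scales areas by 2.
u-values: 2, -6, 2, 1; range = 2 − (-6) = 8.
v-values: -8, 4, 10, 11; range = 11 − (-8) = 19.
Area = (8 × 19) / 2 = 76.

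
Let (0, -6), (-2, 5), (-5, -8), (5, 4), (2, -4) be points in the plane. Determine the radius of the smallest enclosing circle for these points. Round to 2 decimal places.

7.81

A smallest enclosing disk is always determined by at most three of the input points on its boundary.
The farthest pair is (-5, -8)–(5, 4) with squared distance 244. The circle on this segment as diameter has centre (0, -2) and r² = 244/4 = 61.
Check (0, -6): distance² to centre = 16 ≤ 61, so it lies inside.
All remaining points lie in this disk, and no smaller disk contains both endpoints, so this is the minimum enclosing circle.
r = √61 ≈ 7.81.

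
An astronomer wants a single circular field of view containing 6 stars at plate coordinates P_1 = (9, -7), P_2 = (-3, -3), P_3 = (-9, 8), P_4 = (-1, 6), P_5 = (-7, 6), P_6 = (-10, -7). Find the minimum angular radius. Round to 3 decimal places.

11.741

The minimum enclosing circle is determined by three boundary points: P_1, P_3, P_6.
Their circumcentre is (-0.5, -0.1) with r² = 137.86.
The farthest remaining point P_5 is at distance² 79.46 ≤ 137.86.
r = √(137.86) ≈ 11.741.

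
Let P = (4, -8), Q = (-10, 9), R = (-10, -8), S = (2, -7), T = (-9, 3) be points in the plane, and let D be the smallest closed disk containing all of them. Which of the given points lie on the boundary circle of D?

P, Q, R

The farthest pair is P–Q with squared distance 485. The circle on this segment as diameter has centre (-3, 0.5) and r² = 485/4 = 121.25.
Check R: distance² to centre = 121.25 ≤ 121.25, so it lies inside.
All remaining points lie in this disk, and no smaller disk contains both endpoints, so this is the minimum enclosing circle.
The points at distance exactly r from the centre are P, Q, R — 3 points.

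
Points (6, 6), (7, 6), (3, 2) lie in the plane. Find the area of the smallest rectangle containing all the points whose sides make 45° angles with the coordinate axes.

In coordinates u = x + y, v = x − y the rectangle is axis-aligned; the map (x,y)→(u,v) scales areas by 2.
u-values: 12, 13, 5; range = 13 − 5 = 8.
v-values: 0, 1, 1; range = 1 − 0 = 1.
Area = (8 × 1) / 2 = 4.

4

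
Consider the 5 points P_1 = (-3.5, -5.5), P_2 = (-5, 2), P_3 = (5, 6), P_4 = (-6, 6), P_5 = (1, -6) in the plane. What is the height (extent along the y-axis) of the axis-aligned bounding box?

max y = 6, min y = -6, so height = 12.

12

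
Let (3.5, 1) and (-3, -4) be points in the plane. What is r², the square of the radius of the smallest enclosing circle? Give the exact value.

The smallest circle enclosing two points has them as diameter endpoints.
Centre = midpoint = (0.25, -1.5); r² = |(3.5, 1)−(-3, -4)|²/4 = 67.25/4 = 16.8125.

16.8125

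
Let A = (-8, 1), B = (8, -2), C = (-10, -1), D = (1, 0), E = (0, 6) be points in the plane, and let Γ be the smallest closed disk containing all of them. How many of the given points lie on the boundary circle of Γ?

2

A smallest enclosing disk is always determined by at most three of the input points on its boundary.
The farthest pair is B–C with squared distance 325. The circle on this segment as diameter has centre (-1, -1.5) and r² = 325/4 = 81.25.
Check A: distance² to centre = 55.25 ≤ 81.25, so it lies inside.
All remaining points lie in this disk, and no smaller disk contains both endpoints, so this is the minimum enclosing circle.
The points at distance exactly r from the centre are B, C — 2 points.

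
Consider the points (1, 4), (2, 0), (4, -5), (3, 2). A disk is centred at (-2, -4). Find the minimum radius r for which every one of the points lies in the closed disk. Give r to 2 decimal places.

The required radius is the distance from (-2, -4) to the farthest point.
Squared distances: 73, 32, 37, 61.
Maximum is 73, attained at (1, 4).
r = √73 ≈ 8.54.

8.54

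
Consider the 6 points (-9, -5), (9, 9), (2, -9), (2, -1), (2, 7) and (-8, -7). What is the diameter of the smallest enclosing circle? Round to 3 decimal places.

The farthest pair is (9, 9)–(-8, -7) with squared distance 545. The circle on this segment as diameter has centre (0.5, 1) and r² = 545/4 = 136.25.
Check (-9, -5): distance² to centre = 126.25 ≤ 136.25, so it lies inside.
All remaining points lie in this disk, and no smaller disk contains both endpoints, so this is the minimum enclosing circle.
Diameter = 2r = 2√(136.25) ≈ 23.345.

23.345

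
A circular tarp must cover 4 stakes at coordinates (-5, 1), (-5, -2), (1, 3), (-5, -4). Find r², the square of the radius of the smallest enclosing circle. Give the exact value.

A smallest enclosing disk is always determined by at most three of the input points on its boundary.
The farthest pair is (1, 3)–(-5, -4) with squared distance 85. The circle on this segment as diameter has centre (-2, -0.5) and r² = 85/4 = 21.25.
Check (-5, 1): distance² to centre = 11.25 ≤ 21.25, so it lies inside.
All remaining points lie in this disk, and no smaller disk contains both endpoints, so this is the minimum enclosing circle.

21.25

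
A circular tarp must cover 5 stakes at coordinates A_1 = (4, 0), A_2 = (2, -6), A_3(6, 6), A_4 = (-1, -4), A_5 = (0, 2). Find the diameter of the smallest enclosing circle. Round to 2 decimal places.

The minimum enclosing circle of a finite set is fixed by two of the points (as a diameter) or three (as a circumcircle).
The minimum enclosing circle is determined by three boundary points: A_2, A_3, A_4.
Their circumcentre is (85/22, 1/22) with r² = 9685/242.
The farthest remaining point A_5 is at distance² 4537/242 ≤ 9685/242.
Diameter = 2r = 2√(9685/242) ≈ 12.65.

12.65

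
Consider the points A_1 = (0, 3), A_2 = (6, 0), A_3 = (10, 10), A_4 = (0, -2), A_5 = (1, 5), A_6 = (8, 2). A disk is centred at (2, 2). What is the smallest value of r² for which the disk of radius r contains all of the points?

128

The required radius is the distance from (2, 2) to the farthest point.
Squared distances: 5, 20, 128, 20, 10, 36.
Maximum is 128, attained at A_3.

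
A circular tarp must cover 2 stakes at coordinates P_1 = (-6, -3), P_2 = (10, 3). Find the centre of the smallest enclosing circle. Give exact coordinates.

(2, 0)

The smallest circle enclosing two points has them as diameter endpoints.
Centre = midpoint = (2, 0); r² = |P_1P_2|²/4 = 292/4 = 73.
Centre = (2, 0).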